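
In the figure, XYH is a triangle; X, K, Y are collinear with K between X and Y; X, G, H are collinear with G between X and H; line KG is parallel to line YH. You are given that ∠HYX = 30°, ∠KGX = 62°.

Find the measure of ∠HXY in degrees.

1. ∠GKX = 30°  [KG∥YH, corresponding at K]
2. ∠GXK = 88°  [△XKG]
3. ∠HXY = 88°  [K on XY, G on XH]

∠HXY = 88°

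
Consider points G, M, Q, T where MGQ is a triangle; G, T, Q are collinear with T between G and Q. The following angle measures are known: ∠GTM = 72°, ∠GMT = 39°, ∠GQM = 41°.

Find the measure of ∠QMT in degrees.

∠QMT = 31°

1. ∠MTQ = 108°  [linear pair at T on GQ]
2. ∠MQT = 41°  [T on ray QG]
3. ∠QMT = 31°  [△MTQ]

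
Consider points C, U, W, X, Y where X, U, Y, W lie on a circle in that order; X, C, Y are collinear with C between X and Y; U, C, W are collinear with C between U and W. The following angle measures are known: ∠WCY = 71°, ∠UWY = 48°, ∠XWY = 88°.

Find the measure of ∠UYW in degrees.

∠UYW = 101°

1. ∠WYX = 61°  [△YCW]
2. ∠WXY = 31°  [△XYW]
3. ∠WUY = 31°  [same arc YW]
4. ∠UYW = 101°  [△UYW]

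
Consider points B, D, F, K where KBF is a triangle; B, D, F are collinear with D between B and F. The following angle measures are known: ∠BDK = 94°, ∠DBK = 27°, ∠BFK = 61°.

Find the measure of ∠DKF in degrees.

1. ∠FDK = 86°  [linear pair at D on BF]
2. ∠DFK = 61°  [D on ray FB]
3. ∠DKF = 33°  [△KDF]

∠DKF = 33°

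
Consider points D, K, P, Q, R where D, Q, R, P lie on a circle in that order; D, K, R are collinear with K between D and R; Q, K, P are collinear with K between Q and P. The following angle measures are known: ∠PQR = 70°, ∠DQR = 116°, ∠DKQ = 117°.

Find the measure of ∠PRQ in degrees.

∠PRQ = 93°

1. ∠PDR = 70°  [same arc RP]
2. ∠DPR = 64°  [cyclic DQRP, opposite ∠Q+∠P]
3. ∠PKR = 117°  [vertical angles at K]
4. ∠DRP = 46°  [△DRP]
5. ∠QPR = 17°  [△RKP]
6. ∠PRQ = 93°  [△QRP]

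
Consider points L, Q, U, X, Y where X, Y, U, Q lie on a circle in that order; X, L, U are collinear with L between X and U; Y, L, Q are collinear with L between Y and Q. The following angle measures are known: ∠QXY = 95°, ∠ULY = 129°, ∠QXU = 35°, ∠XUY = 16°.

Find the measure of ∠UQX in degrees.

∠UQX = 76°

1. ∠QUY = 85°  [cyclic XYUQ, opposite ∠X+∠U]
2. ∠QLX = 129°  [vertical angles at L]
3. ∠QYU = 35°  [△YLU]
4. ∠UQY = 60°  [△YUQ]
5. ∠QLU = 51°  [linear pair at L on XU]
6. ∠QUX = 69°  [△ULQ]
7. ∠UQX = 76°  [△XUQ]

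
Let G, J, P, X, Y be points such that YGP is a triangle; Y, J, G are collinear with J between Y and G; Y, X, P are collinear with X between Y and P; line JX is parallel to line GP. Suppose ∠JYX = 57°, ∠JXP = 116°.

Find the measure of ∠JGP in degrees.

∠JGP = 59°

1. ∠JXY = 64°  [linear pair at X on YP]
2. ∠XJY = 59°  [△YJX]
3. ∠GJX = 121°  [linear pair at J on YG]
4. ∠JGP = 59°  [JX∥GP, co-interior at G–J]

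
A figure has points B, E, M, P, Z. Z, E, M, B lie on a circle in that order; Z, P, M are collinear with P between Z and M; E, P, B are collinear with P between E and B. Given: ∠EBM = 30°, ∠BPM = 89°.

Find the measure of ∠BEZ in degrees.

1. ∠EZM = 30°  [same arc EM]
2. ∠EPZ = 89°  [vertical angles at P]
3. ∠BEZ = 61°  [△ZPE]

∠BEZ = 61°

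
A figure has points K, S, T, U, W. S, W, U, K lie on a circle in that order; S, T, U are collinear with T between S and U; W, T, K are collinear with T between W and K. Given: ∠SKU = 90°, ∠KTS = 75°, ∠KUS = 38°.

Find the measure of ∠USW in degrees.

1. ∠UTW = 75°  [vertical angles at T]
2. ∠KWS = 38°  [same arc SK]
3. ∠STW = 105°  [linear pair at T on SU]
4. ∠USW = 37°  [△STW]

∠USW = 37°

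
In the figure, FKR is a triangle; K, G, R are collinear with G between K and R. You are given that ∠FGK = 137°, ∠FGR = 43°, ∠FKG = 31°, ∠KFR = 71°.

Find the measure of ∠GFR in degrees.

1. ∠FKR = 31°  [G on ray KR]
2. ∠FRK = 78°  [△FKR]
3. ∠FRG = 78°  [G on ray RK]
4. ∠GFR = 59°  [△FGR]

∠GFR = 59°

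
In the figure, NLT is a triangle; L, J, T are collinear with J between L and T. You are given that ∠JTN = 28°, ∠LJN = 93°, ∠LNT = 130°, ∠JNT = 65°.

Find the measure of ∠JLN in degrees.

1. ∠LTN = 28°  [J on ray TL]
2. ∠NLT = 22°  [△NLT]
3. ∠JLN = 22°  [J on ray LT]

∠JLN = 22°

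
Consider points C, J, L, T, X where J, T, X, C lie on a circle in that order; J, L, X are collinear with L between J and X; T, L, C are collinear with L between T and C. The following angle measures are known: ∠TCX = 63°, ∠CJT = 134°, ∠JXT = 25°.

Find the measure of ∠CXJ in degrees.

1. ∠JCT = 25°  [same arc JT]
2. ∠CTJ = 21°  [△JTC]
3. ∠CXJ = 21°  [same arc JC]

∠CXJ = 21°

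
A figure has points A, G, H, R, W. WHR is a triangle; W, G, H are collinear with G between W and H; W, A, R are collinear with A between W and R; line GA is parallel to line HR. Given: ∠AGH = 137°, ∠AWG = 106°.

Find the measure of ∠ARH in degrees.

1. ∠AGW = 43°  [linear pair at G on WH]
2. ∠GAW = 31°  [△WGA]
3. ∠GAR = 149°  [linear pair at A on WR]
4. ∠ARH = 31°  [GA∥HR, co-interior at R–A]

∠ARH = 31°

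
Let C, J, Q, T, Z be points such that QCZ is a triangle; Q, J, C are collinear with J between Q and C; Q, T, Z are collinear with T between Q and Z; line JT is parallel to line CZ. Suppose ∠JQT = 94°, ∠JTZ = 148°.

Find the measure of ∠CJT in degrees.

1. ∠JTQ = 32°  [linear pair at T on QZ]
2. ∠QJT = 54°  [△QJT]
3. ∠CJT = 126°  [linear pair at J on QC]

∠CJT = 126°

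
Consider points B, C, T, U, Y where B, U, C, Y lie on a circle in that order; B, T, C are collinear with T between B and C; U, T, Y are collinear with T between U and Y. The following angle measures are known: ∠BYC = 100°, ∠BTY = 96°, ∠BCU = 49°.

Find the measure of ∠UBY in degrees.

1. ∠BUC = 80°  [cyclic BUCY, opposite ∠U+∠Y]
2. ∠CTU = 96°  [vertical angles at T]
3. ∠BYU = 49°  [same arc BU]
4. ∠CBU = 51°  [△BUC]
5. ∠BTU = 84°  [linear pair at T on BC]
6. ∠BUY = 45°  [△BTU]
7. ∠UBY = 86°  [△BUY]

∠UBY = 86°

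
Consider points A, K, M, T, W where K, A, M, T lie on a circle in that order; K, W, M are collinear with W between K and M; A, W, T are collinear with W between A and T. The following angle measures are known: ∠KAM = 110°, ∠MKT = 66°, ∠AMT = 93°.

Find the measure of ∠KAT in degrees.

1. ∠KTM = 70°  [cyclic KAMT, opposite ∠A+∠T]
2. ∠KMT = 44°  [△KMT]
3. ∠KAT = 44°  [same arc KT]

∠KAT = 44°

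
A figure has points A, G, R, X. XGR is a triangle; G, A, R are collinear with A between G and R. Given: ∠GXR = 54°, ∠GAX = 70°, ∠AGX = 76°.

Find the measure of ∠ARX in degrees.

1. ∠RGX = 76°  [A on ray GR]
2. ∠GRX = 50°  [△XGR]
3. ∠ARX = 50°  [A on ray RG]

∠ARX = 50°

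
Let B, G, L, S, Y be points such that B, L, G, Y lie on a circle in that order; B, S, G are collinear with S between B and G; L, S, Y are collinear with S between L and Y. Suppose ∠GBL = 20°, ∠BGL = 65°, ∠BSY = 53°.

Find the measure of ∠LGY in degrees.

1. ∠GYL = 20°  [same arc LG]
2. ∠GSL = 53°  [vertical angles at S]
3. ∠GLY = 62°  [△LSG]
4. ∠LGY = 98°  [△LGY]

∠LGY = 98°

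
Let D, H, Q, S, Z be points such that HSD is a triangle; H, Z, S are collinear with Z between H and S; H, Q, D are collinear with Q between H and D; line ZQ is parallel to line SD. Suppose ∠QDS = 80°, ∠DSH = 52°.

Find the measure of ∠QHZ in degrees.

1. ∠HDS = 80°  [Q on ray DH]
2. ∠DHS = 48°  [△HSD]
3. ∠QHZ = 48°  [Z on HS, Q on HD]

∠QHZ = 48°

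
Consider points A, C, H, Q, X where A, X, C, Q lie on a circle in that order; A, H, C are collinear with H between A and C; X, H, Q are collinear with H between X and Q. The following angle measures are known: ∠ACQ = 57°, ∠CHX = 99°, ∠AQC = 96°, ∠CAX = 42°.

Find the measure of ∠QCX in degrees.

1. ∠CAQ = 27°  [△ACQ]
2. ∠CQX = 42°  [same arc XC]
3. ∠CXQ = 27°  [same arc CQ]
4. ∠QCX = 111°  [△XCQ]

∠QCX = 111°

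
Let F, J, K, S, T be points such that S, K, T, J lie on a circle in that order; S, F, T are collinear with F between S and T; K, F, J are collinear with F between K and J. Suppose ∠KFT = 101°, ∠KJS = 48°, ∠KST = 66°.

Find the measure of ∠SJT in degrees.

∠SJT = 114°

1. ∠KTS = 48°  [same arc SK]
2. ∠SKT = 66°  [△SKT]
3. ∠SJT = 114°  [cyclic SKTJ, opposite ∠K+∠J]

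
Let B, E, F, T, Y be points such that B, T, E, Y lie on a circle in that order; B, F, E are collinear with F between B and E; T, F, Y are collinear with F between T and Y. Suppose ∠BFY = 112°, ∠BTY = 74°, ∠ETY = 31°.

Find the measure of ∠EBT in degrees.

1. ∠EFT = 112°  [vertical angles at F]
2. ∠BFT = 68°  [linear pair at F on BE]
3. ∠EBT = 38°  [△BFT]

∠EBT = 38°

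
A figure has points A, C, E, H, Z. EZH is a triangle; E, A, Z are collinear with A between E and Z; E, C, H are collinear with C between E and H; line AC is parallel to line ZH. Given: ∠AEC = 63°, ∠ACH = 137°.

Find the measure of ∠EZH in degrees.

∠EZH = 74°

1. ∠ACE = 43°  [linear pair at C on EH]
2. ∠CAE = 74°  [△EAC]
3. ∠EZH = 74°  [AC∥ZH, corresponding at A]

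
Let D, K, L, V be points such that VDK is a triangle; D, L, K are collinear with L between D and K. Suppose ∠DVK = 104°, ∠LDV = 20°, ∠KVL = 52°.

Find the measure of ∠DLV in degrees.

∠DLV = 108°

1. ∠KDV = 20°  [L on ray DK]
2. ∠DKV = 56°  [△VDK]
3. ∠LKV = 56°  [L on ray KD]
4. ∠KLV = 72°  [△VLK]
5. ∠DLV = 108°  [linear pair at L on DK]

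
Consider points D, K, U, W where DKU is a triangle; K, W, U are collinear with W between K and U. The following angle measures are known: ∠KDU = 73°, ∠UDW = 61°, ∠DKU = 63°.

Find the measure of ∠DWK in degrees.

∠DWK = 105°

1. ∠DUK = 44°  [△DKU]
2. ∠DUW = 44°  [W on ray UK]
3. ∠DWU = 75°  [△DWU]
4. ∠DWK = 105°  [linear pair at W on KU]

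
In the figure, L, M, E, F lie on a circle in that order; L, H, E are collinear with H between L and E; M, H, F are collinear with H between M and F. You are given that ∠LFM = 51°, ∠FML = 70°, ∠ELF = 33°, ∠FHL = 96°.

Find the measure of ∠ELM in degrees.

1. ∠FEL = 70°  [same arc LF]
2. ∠EHF = 84°  [linear pair at H on LE]
3. ∠EFM = 26°  [△EHF]
4. ∠ELM = 26°  [same arc ME]

∠ELM = 26°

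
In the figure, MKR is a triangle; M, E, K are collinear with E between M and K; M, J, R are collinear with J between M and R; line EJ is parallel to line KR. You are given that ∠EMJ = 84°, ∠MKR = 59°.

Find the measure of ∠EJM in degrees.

∠EJM = 37°

1. ∠KMR = 84°  [E on MK, J on MR]
2. ∠KRM = 37°  [△MKR]
3. ∠EJM = 37°  [EJ∥KR, corresponding at J]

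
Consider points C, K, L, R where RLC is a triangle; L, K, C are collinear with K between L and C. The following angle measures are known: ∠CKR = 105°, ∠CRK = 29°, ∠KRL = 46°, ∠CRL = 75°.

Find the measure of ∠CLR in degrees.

∠CLR = 59°

1. ∠LKR = 75°  [linear pair at K on LC]
2. ∠KLR = 59°  [△RLK]
3. ∠CLR = 59°  [K on ray LC]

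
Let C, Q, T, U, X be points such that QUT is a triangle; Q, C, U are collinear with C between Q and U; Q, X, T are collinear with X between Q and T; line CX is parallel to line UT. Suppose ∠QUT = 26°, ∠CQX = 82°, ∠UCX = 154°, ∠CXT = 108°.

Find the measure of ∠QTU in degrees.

∠QTU = 72°

1. ∠QCX = 26°  [CX∥UT, corresponding at C]
2. ∠CXQ = 72°  [△QCX]
3. ∠QTU = 72°  [CX∥UT, corresponding at X]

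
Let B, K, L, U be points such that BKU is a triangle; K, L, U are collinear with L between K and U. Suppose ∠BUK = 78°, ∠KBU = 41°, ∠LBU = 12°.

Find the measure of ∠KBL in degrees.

∠KBL = 29°

1. ∠BKU = 61°  [△BKU]
2. ∠BUL = 78°  [L on ray UK]
3. ∠BLU = 90°  [△BLU]
4. ∠BKL = 61°  [L on ray KU]
5. ∠BLK = 90°  [linear pair at L on KU]
6. ∠KBL = 29°  [△BKL]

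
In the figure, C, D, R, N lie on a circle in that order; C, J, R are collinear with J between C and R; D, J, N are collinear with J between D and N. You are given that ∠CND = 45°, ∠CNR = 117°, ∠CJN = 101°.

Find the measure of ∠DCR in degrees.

∠DCR = 72°

1. ∠CRD = 45°  [same arc CD]
2. ∠CDR = 63°  [cyclic CDRN, opposite ∠D+∠N]
3. ∠DCR = 72°  [△CDR]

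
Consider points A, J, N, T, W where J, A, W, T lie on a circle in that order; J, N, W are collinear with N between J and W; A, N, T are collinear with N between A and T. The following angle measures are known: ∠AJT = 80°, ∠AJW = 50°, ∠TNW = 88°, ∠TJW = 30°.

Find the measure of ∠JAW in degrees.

∠JAW = 72°

1. ∠ATW = 50°  [same arc AW]
2. ∠JWT = 42°  [△WNT]
3. ∠JTW = 108°  [△JWT]
4. ∠JAW = 72°  [cyclic JAWT, opposite ∠A+∠T]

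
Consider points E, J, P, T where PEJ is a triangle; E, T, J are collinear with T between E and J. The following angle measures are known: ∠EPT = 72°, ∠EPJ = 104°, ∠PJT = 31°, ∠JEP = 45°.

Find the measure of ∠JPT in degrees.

1. ∠PET = 45°  [T on ray EJ]
2. ∠ETP = 63°  [△PET]
3. ∠JTP = 117°  [linear pair at T on EJ]
4. ∠JPT = 32°  [△PTJ]

∠JPT = 32°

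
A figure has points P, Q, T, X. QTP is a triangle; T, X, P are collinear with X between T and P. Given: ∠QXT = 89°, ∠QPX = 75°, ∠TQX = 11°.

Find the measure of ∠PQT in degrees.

∠PQT = 25°

1. ∠QTX = 80°  [△QTX]
2. ∠QPT = 75°  [X on ray PT]
3. ∠PTQ = 80°  [X on ray TP]
4. ∠PQT = 25°  [△QTP]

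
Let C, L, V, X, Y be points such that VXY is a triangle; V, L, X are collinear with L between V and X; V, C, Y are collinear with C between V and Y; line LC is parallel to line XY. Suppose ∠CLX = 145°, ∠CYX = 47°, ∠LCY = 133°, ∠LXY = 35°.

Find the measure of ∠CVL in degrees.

∠CVL = 98°

1. ∠CLV = 35°  [linear pair at L on VX]
2. ∠LCV = 47°  [linear pair at C on VY]
3. ∠CVL = 98°  [△VLC]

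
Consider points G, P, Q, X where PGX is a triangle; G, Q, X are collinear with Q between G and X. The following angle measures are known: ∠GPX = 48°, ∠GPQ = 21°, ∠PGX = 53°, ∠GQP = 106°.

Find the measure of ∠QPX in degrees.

∠QPX = 27°

1. ∠GXP = 79°  [△PGX]
2. ∠PQX = 74°  [linear pair at Q on GX]
3. ∠PXQ = 79°  [Q on ray XG]
4. ∠QPX = 27°  [△PQX]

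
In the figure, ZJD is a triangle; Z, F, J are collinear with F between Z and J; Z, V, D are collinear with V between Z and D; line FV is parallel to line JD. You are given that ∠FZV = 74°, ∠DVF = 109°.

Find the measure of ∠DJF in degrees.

1. ∠FVZ = 71°  [linear pair at V on ZD]
2. ∠VFZ = 35°  [△ZFV]
3. ∠JFV = 145°  [linear pair at F on ZJ]
4. ∠DJF = 35°  [FV∥JD, co-interior at J–F]

∠DJF = 35°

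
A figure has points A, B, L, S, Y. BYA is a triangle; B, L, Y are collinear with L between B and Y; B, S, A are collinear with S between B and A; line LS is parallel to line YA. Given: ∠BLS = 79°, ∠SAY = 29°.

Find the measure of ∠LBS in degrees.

∠LBS = 72°

1. ∠AYB = 79°  [LS∥YA, corresponding at L]
2. ∠BAY = 29°  [S on ray AB]
3. ∠ABY = 72°  [△BYA]
4. ∠LBS = 72°  [L on BY, S on BA]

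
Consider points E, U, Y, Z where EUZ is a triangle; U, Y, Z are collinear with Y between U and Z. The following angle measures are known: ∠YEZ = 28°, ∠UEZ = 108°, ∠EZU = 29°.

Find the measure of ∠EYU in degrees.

1. ∠EZY = 29°  [Y on ray ZU]
2. ∠EYZ = 123°  [△EYZ]
3. ∠EYU = 57°  [linear pair at Y on UZ]

∠EYU = 57°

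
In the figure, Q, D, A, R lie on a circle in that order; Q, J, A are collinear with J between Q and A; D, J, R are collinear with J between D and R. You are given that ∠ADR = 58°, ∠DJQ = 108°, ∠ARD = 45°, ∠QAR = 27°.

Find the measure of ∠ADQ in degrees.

∠ADQ = 85°

1. ∠AJD = 72°  [linear pair at J on QA]
2. ∠AQD = 45°  [same arc DA]
3. ∠DAQ = 50°  [△DJA]
4. ∠ADQ = 85°  [△QDA]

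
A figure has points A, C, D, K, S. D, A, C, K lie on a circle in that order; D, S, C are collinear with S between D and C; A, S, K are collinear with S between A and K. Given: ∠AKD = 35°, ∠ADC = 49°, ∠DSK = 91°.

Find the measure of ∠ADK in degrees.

∠ADK = 103°

1. ∠ACD = 35°  [same arc DA]
2. ∠AKC = 49°  [same arc AC]
3. ∠ASC = 91°  [vertical angles at S]
4. ∠CAK = 54°  [△ASC]
5. ∠ACK = 77°  [△ACK]
6. ∠ADK = 103°  [cyclic DACK, opposite ∠D+∠C]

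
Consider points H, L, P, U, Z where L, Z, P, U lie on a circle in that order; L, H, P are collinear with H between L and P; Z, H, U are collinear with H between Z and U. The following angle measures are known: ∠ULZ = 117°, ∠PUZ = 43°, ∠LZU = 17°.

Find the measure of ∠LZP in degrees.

∠LZP = 91°

1. ∠LUZ = 46°  [△LZU]
2. ∠PLZ = 43°  [same arc ZP]
3. ∠LPZ = 46°  [same arc LZ]
4. ∠LZP = 91°  [△LZP]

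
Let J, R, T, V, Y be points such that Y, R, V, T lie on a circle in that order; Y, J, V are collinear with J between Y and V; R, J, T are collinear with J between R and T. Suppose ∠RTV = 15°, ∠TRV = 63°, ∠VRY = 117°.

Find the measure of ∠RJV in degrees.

1. ∠RYV = 15°  [same arc RV]
2. ∠RVY = 48°  [△YRV]
3. ∠RJV = 69°  [△RJV]

∠RJV = 69°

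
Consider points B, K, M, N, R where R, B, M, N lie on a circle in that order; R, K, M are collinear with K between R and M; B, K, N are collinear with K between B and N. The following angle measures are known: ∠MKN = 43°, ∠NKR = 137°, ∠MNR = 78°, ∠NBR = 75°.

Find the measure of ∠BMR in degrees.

1. ∠BKR = 43°  [vertical angles at K]
2. ∠MBR = 102°  [cyclic RBMN, opposite ∠B+∠N]
3. ∠BRM = 62°  [△RKB]
4. ∠BMR = 16°  [△RBM]

∠BMR = 16°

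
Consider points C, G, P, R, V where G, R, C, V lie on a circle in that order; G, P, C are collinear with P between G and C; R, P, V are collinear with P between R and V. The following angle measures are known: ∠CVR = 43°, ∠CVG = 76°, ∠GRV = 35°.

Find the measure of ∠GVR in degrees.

∠GVR = 33°

1. ∠CGR = 43°  [same arc RC]
2. ∠CRG = 104°  [cyclic GRCV, opposite ∠R+∠V]
3. ∠GCR = 33°  [△GRC]
4. ∠GVR = 33°  [same arc GR]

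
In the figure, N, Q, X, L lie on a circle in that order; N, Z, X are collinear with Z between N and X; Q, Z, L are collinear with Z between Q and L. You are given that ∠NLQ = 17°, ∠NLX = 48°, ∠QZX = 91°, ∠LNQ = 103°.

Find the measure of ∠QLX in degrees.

1. ∠NXQ = 17°  [same arc NQ]
2. ∠LQX = 72°  [△QZX]
3. ∠LXQ = 77°  [cyclic NQXL, opposite ∠N+∠X]
4. ∠QLX = 31°  [△QXL]

∠QLX = 31°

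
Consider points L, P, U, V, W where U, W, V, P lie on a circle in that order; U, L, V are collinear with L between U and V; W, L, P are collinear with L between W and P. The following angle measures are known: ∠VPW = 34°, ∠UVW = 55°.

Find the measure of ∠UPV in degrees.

1. ∠VUW = 34°  [same arc WV]
2. ∠UWV = 91°  [△UWV]
3. ∠UPV = 89°  [cyclic UWVP, opposite ∠W+∠P]

∠UPV = 89°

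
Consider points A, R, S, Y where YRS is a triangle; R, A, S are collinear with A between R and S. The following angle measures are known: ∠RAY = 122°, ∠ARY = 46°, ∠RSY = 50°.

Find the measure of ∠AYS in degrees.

∠AYS = 72°

1. ∠SAY = 58°  [linear pair at A on RS]
2. ∠ASY = 50°  [A on ray SR]
3. ∠AYS = 72°  [△YAS]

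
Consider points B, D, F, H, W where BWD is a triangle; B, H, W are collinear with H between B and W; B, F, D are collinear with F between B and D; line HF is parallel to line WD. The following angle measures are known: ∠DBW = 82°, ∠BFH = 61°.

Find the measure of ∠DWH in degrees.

1. ∠FBH = 82°  [H on BW, F on BD]
2. ∠BHF = 37°  [△BHF]
3. ∠FHW = 143°  [linear pair at H on BW]
4. ∠DWH = 37°  [HF∥WD, co-interior at W–H]

∠DWH = 37°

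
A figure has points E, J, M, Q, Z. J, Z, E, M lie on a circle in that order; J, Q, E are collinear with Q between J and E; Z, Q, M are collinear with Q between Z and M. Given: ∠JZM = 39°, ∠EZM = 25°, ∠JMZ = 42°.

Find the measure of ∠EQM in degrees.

∠EQM = 67°

1. ∠EJM = 25°  [same arc EM]
2. ∠JQM = 113°  [△JQM]
3. ∠EQM = 67°  [linear pair at Q on JE]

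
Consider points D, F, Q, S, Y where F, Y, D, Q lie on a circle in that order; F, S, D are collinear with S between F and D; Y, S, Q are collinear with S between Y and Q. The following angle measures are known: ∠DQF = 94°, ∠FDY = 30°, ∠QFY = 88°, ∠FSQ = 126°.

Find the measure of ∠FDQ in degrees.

1. ∠FQY = 30°  [same arc FY]
2. ∠FYQ = 62°  [△FYQ]
3. ∠FDQ = 62°  [same arc FQ]

∠FDQ = 62°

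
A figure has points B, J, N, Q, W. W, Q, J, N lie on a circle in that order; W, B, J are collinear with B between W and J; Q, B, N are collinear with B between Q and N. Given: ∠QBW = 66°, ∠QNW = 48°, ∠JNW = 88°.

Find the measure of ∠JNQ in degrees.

∠JNQ = 40°

1. ∠QJW = 48°  [same arc WQ]
2. ∠JQW = 92°  [cyclic WQJN, opposite ∠Q+∠N]
3. ∠JWQ = 40°  [△WQJ]
4. ∠JNQ = 40°  [same arc QJ]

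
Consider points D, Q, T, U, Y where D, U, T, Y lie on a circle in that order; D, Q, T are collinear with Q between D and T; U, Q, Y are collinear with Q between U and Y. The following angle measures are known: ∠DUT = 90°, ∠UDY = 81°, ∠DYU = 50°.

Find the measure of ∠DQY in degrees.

1. ∠DYT = 90°  [cyclic DUTY, opposite ∠U+∠Y]
2. ∠DUY = 49°  [△DUY]
3. ∠DTY = 49°  [same arc DY]
4. ∠TDY = 41°  [△DTY]
5. ∠DQY = 89°  [△DQY]

∠DQY = 89°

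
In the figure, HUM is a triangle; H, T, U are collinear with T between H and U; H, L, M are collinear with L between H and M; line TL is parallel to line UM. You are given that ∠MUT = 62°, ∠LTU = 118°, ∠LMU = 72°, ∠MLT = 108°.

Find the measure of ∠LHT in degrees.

∠LHT = 46°

1. ∠HTL = 62°  [linear pair at T on HU]
2. ∠HLT = 72°  [linear pair at L on HM]
3. ∠LHT = 46°  [△HTL]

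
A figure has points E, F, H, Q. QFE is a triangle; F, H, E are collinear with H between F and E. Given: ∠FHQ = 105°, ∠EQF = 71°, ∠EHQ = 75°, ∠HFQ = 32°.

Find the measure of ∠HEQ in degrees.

∠HEQ = 77°

1. ∠EFQ = 32°  [H on ray FE]
2. ∠FEQ = 77°  [△QFE]
3. ∠HEQ = 77°  [H on ray EF]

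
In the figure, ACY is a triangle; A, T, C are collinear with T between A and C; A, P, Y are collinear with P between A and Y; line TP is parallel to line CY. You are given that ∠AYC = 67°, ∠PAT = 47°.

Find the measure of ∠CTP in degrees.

1. ∠APT = 67°  [TP∥CY, corresponding at P]
2. ∠ATP = 66°  [△ATP]
3. ∠CTP = 114°  [linear pair at T on AC]

∠CTP = 114°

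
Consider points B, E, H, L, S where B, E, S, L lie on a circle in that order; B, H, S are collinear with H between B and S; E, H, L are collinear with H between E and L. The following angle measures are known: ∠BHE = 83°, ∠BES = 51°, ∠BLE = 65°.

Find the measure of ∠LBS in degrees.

1. ∠LHS = 83°  [vertical angles at H]
2. ∠BHL = 97°  [linear pair at H on BS]
3. ∠LBS = 18°  [△BHL]

∠LBS = 18°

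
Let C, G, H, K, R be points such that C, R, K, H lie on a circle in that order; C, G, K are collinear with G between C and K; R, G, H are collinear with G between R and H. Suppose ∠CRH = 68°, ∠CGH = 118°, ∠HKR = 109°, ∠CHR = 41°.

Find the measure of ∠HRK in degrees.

∠HRK = 21°

1. ∠KGR = 118°  [vertical angles at G]
2. ∠CKR = 41°  [same arc CR]
3. ∠HRK = 21°  [△RGK]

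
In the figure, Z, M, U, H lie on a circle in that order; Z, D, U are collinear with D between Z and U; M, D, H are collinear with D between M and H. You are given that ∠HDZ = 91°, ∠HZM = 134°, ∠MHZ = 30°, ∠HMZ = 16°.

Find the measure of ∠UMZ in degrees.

1. ∠HZU = 59°  [△ZDH]
2. ∠HUZ = 16°  [same arc ZH]
3. ∠UHZ = 105°  [△ZUH]
4. ∠UMZ = 75°  [cyclic ZMUH, opposite ∠M+∠H]

∠UMZ = 75°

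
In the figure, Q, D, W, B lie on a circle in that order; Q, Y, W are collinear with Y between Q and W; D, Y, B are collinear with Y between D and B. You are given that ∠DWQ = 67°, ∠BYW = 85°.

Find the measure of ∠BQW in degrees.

1. ∠DBQ = 67°  [same arc QD]
2. ∠BYQ = 95°  [linear pair at Y on QW]
3. ∠BQW = 18°  [△QYB]

∠BQW = 18°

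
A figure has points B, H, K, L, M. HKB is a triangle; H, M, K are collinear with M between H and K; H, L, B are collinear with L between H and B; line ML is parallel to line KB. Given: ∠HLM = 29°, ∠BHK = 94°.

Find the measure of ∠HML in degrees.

1. ∠HBK = 29°  [ML∥KB, corresponding at L]
2. ∠BKH = 57°  [△HKB]
3. ∠HML = 57°  [ML∥KB, corresponding at M]

∠HML = 57°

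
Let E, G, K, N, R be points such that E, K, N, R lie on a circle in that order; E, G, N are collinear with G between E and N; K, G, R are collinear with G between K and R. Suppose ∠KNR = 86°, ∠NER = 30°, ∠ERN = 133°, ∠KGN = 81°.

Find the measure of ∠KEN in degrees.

∠KEN = 64°

1. ∠NKR = 30°  [same arc NR]
2. ∠EKN = 47°  [cyclic EKNR, opposite ∠K+∠R]
3. ∠ENK = 69°  [△KGN]
4. ∠KEN = 64°  [△EKN]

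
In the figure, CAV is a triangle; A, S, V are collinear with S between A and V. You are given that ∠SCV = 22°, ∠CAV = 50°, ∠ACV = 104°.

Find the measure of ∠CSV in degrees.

∠CSV = 132°

1. ∠AVC = 26°  [△CAV]
2. ∠CVS = 26°  [S on ray VA]
3. ∠CSV = 132°  [△CSV]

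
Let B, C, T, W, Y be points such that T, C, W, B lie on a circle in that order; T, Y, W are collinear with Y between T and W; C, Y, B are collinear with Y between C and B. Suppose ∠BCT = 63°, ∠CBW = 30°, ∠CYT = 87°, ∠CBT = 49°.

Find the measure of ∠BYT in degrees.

∠BYT = 93°

1. ∠BWT = 63°  [same arc TB]
2. ∠BYW = 87°  [△WYB]
3. ∠BYT = 93°  [linear pair at Y on TW]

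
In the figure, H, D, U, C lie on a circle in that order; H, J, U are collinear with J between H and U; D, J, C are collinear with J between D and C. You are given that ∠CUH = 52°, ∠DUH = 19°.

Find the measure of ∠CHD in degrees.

∠CHD = 109°

1. ∠CDH = 52°  [same arc HC]
2. ∠DCH = 19°  [same arc HD]
3. ∠CHD = 109°  [△HDC]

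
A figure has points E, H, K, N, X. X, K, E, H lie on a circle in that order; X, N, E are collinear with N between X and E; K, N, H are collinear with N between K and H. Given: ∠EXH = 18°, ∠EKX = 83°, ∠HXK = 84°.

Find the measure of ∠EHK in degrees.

1. ∠EKH = 18°  [same arc EH]
2. ∠HEK = 96°  [cyclic XKEH, opposite ∠X+∠E]
3. ∠EHK = 66°  [△KEH]

∠EHK = 66°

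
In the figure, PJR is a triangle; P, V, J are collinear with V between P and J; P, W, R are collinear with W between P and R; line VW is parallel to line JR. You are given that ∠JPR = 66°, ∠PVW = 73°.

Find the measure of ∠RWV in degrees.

1. ∠VPW = 66°  [V on PJ, W on PR]
2. ∠PWV = 41°  [△PVW]
3. ∠RWV = 139°  [linear pair at W on PR]

∠RWV = 139°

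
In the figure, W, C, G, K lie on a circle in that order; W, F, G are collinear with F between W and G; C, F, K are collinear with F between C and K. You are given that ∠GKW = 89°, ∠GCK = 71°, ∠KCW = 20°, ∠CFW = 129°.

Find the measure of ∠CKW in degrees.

∠CKW = 58°

1. ∠GCW = 91°  [cyclic WCGK, opposite ∠C+∠K]
2. ∠CWG = 31°  [△WFC]
3. ∠CGW = 58°  [△WCG]
4. ∠CKW = 58°  [same arc WC]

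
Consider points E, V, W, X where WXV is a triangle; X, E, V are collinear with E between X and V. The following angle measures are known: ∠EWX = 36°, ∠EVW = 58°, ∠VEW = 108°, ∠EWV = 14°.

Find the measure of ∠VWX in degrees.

∠VWX = 50°

1. ∠WVX = 58°  [E on ray VX]
2. ∠WEX = 72°  [linear pair at E on XV]
3. ∠EXW = 72°  [△WXE]
4. ∠VXW = 72°  [E on ray XV]
5. ∠VWX = 50°  [△WXV]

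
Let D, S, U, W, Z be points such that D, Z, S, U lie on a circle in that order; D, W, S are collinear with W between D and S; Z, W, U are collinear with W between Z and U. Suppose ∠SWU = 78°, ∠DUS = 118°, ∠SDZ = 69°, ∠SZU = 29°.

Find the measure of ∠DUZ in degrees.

1. ∠DWU = 102°  [linear pair at W on DS]
2. ∠SDU = 29°  [same arc SU]
3. ∠DUZ = 49°  [△DWU]

∠DUZ = 49°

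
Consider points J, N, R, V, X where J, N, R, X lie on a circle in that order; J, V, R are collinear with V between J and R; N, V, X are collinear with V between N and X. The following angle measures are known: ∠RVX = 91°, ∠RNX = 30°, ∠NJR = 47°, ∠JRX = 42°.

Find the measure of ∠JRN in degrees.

1. ∠JVN = 91°  [vertical angles at V]
2. ∠NVR = 89°  [linear pair at V on JR]
3. ∠JRN = 61°  [△NVR]

∠JRN = 61°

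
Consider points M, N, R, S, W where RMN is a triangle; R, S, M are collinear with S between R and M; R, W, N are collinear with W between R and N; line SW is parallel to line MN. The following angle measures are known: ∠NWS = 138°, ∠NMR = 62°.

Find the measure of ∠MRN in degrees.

∠MRN = 76°

1. ∠RWS = 42°  [linear pair at W on RN]
2. ∠RSW = 62°  [SW∥MN, corresponding at S]
3. ∠SRW = 76°  [△RSW]
4. ∠MRN = 76°  [S on RM, W on RN]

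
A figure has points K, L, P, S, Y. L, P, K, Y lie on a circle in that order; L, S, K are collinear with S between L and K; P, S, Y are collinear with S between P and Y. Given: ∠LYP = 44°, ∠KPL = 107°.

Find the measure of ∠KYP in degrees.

∠KYP = 29°

1. ∠LKP = 44°  [same arc LP]
2. ∠KLP = 29°  [△LPK]
3. ∠KYP = 29°  [same arc PK]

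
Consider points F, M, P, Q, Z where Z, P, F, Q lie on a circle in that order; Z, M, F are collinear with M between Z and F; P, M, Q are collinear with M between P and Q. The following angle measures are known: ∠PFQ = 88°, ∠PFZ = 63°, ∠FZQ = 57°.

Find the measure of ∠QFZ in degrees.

1. ∠PZQ = 92°  [cyclic ZPFQ, opposite ∠Z+∠F]
2. ∠PQZ = 63°  [same arc ZP]
3. ∠QPZ = 25°  [△ZPQ]
4. ∠QFZ = 25°  [same arc ZQ]

∠QFZ = 25°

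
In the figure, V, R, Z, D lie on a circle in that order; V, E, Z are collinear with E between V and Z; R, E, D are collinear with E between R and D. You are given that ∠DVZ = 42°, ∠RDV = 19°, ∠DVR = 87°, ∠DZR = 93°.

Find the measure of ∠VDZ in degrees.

∠VDZ = 64°

1. ∠DRV = 74°  [△VRD]
2. ∠DZV = 74°  [same arc VD]
3. ∠VDZ = 64°  [△VZD]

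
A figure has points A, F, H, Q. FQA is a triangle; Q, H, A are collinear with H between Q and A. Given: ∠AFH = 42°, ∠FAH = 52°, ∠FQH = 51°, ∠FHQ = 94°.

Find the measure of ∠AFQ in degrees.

∠AFQ = 77°

1. ∠FAQ = 52°  [H on ray AQ]
2. ∠AQF = 51°  [H on ray QA]
3. ∠AFQ = 77°  [△FQA]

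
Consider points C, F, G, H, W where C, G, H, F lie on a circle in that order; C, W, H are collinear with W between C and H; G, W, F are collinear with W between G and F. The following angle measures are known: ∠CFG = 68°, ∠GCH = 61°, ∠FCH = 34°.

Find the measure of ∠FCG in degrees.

1. ∠GFH = 61°  [same arc GH]
2. ∠FGH = 34°  [same arc HF]
3. ∠FHG = 85°  [△GHF]
4. ∠FCG = 95°  [cyclic CGHF, opposite ∠C+∠H]

∠FCG = 95°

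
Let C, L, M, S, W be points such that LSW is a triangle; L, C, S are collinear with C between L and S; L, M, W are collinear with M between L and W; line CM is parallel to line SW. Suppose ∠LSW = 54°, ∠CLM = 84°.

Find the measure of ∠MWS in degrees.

1. ∠LCM = 54°  [CM∥SW, corresponding at C]
2. ∠CML = 42°  [△LCM]
3. ∠CMW = 138°  [linear pair at M on LW]
4. ∠MWS = 42°  [CM∥SW, co-interior at W–M]

∠MWS = 42°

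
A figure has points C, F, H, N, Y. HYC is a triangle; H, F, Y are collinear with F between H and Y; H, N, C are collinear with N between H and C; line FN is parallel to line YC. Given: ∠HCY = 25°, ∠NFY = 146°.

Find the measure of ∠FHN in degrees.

∠FHN = 121°

1. ∠FNH = 25°  [FN∥YC, corresponding at N]
2. ∠HFN = 34°  [linear pair at F on HY]
3. ∠FHN = 121°  [△HFN]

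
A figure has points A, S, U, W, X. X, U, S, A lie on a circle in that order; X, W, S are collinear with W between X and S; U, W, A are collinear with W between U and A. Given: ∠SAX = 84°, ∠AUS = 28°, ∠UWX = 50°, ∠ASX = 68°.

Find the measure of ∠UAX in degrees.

∠UAX = 22°

1. ∠AXS = 28°  [△XSA]
2. ∠AWS = 50°  [vertical angles at W]
3. ∠AWX = 130°  [linear pair at W on XS]
4. ∠UAX = 22°  [△XWA]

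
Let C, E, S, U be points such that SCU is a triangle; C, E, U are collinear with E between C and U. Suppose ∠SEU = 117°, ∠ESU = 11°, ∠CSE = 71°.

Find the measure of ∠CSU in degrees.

∠CSU = 82°

1. ∠EUS = 52°  [△SEU]
2. ∠CES = 63°  [linear pair at E on CU]
3. ∠ECS = 46°  [△SCE]
4. ∠CUS = 52°  [E on ray UC]
5. ∠SCU = 46°  [E on ray CU]
6. ∠CSU = 82°  [△SCU]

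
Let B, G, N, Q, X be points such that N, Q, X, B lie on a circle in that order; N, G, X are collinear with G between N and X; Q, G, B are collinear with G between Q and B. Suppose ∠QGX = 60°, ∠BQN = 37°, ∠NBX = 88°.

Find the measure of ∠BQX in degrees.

∠BQX = 55°

1. ∠BXN = 37°  [same arc NB]
2. ∠BNX = 55°  [△NXB]
3. ∠BQX = 55°  [same arc XB]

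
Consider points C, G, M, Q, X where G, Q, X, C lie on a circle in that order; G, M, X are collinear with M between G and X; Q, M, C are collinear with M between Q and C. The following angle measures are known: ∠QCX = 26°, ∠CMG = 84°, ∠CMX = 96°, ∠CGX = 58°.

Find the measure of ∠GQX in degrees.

∠GQX = 116°

1. ∠CXG = 58°  [△XMC]
2. ∠GCX = 64°  [△GXC]
3. ∠GQX = 116°  [cyclic GQXC, opposite ∠Q+∠C]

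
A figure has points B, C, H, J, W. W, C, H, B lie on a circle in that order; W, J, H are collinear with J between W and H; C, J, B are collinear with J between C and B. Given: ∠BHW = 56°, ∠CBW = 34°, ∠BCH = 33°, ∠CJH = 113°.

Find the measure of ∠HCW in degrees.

1. ∠BCW = 56°  [same arc WB]
2. ∠CHW = 34°  [same arc WC]
3. ∠CJW = 67°  [linear pair at J on WH]
4. ∠CWH = 57°  [△WJC]
5. ∠HCW = 89°  [△WCH]

∠HCW = 89°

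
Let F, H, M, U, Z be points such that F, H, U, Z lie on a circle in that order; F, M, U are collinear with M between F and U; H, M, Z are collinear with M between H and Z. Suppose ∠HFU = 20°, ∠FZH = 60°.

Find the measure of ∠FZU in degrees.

∠FZU = 80°

1. ∠FUH = 60°  [same arc FH]
2. ∠FHU = 100°  [△FHU]
3. ∠FZU = 80°  [cyclic FHUZ, opposite ∠H+∠Z]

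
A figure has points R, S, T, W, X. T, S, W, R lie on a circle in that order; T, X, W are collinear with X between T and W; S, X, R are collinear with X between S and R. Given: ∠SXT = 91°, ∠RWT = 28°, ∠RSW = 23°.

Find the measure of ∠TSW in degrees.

1. ∠SXW = 89°  [linear pair at X on TW]
2. ∠RST = 28°  [same arc TR]
3. ∠SWT = 68°  [△SXW]
4. ∠STW = 61°  [△TXS]
5. ∠TSW = 51°  [△TSW]

∠TSW = 51°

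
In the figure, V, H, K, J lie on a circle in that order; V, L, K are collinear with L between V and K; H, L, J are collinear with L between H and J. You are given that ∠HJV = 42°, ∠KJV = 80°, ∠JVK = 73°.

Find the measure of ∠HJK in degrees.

∠HJK = 38°

1. ∠JLV = 65°  [△VLJ]
2. ∠JKV = 27°  [△VKJ]
3. ∠JLK = 115°  [linear pair at L on VK]
4. ∠HJK = 38°  [△KLJ]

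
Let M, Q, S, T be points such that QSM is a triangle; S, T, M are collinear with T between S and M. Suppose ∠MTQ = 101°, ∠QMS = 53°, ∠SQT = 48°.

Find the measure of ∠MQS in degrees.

∠MQS = 74°

1. ∠QTS = 79°  [linear pair at T on SM]
2. ∠QST = 53°  [△QST]
3. ∠MSQ = 53°  [T on ray SM]
4. ∠MQS = 74°  [△QSM]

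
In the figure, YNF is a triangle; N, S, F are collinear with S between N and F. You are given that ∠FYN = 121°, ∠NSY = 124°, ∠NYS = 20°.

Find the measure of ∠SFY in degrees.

1. ∠SNY = 36°  [△YNS]
2. ∠FNY = 36°  [S on ray NF]
3. ∠NFY = 23°  [△YNF]
4. ∠SFY = 23°  [S on ray FN]

∠SFY = 23°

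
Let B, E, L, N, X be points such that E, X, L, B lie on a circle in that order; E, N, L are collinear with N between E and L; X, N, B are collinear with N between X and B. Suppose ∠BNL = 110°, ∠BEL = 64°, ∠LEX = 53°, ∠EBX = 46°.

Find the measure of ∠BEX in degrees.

1. ∠ENX = 110°  [vertical angles at N]
2. ∠BXE = 17°  [△ENX]
3. ∠BEX = 117°  [△EXB]

∠BEX = 117°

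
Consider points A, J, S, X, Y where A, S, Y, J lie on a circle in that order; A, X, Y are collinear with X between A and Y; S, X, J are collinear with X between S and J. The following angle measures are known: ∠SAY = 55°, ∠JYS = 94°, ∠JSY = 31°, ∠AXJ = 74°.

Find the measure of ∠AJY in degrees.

1. ∠SJY = 55°  [same arc SY]
2. ∠JAY = 31°  [same arc YJ]
3. ∠JXY = 106°  [linear pair at X on AY]
4. ∠AYJ = 19°  [△YXJ]
5. ∠AJY = 130°  [△AYJ]

∠AJY = 130°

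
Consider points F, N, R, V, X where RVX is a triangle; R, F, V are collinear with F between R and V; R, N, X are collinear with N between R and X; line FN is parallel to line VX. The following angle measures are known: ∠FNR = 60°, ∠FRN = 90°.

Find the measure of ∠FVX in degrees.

1. ∠NFR = 30°  [△RFN]
2. ∠NFV = 150°  [linear pair at F on RV]
3. ∠FVX = 30°  [FN∥VX, co-interior at V–F]

∠FVX = 30°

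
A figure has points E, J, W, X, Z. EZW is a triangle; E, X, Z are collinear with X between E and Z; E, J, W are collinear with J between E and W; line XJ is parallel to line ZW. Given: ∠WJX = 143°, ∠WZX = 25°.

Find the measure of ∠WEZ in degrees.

1. ∠EJX = 37°  [linear pair at J on EW]
2. ∠EZW = 25°  [X on ray ZE]
3. ∠EWZ = 37°  [XJ∥ZW, corresponding at J]
4. ∠WEZ = 118°  [△EZW]

∠WEZ = 118°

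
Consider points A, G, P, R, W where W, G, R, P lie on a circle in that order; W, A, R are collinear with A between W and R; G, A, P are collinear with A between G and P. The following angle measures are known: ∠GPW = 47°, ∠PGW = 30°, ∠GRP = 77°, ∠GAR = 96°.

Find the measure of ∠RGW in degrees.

1. ∠GRW = 47°  [same arc WG]
2. ∠GAW = 84°  [linear pair at A on WR]
3. ∠GWR = 66°  [△WAG]
4. ∠RGW = 67°  [△WGR]

∠RGW = 67°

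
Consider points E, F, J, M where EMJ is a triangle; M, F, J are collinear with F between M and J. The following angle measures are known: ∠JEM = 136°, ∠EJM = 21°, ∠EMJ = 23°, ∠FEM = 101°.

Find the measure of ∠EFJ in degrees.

∠EFJ = 124°

1. ∠EMF = 23°  [F on ray MJ]
2. ∠EFM = 56°  [△EMF]
3. ∠EFJ = 124°  [linear pair at F on MJ]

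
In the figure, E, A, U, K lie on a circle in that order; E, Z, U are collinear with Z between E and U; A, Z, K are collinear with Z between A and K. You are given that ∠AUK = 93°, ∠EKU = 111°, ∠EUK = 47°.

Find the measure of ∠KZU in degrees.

∠KZU = 68°

1. ∠AEK = 87°  [cyclic EAUK, opposite ∠E+∠U]
2. ∠KEU = 22°  [△EUK]
3. ∠EAK = 47°  [same arc EK]
4. ∠AKE = 46°  [△EAK]
5. ∠EZK = 112°  [△EZK]
6. ∠KZU = 68°  [linear pair at Z on EU]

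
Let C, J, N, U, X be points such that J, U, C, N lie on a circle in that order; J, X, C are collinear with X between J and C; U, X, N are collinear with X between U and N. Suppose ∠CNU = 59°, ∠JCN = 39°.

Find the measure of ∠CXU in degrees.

∠CXU = 98°

1. ∠CJU = 59°  [same arc UC]
2. ∠JUN = 39°  [same arc JN]
3. ∠JXU = 82°  [△JXU]
4. ∠CXU = 98°  [linear pair at X on JC]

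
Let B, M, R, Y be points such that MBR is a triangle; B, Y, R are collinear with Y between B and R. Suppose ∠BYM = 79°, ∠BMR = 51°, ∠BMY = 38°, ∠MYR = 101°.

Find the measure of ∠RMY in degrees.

∠RMY = 13°

1. ∠MBY = 63°  [△MBY]
2. ∠MBR = 63°  [Y on ray BR]
3. ∠BRM = 66°  [△MBR]
4. ∠MRY = 66°  [Y on ray RB]
5. ∠RMY = 13°  [△MYR]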